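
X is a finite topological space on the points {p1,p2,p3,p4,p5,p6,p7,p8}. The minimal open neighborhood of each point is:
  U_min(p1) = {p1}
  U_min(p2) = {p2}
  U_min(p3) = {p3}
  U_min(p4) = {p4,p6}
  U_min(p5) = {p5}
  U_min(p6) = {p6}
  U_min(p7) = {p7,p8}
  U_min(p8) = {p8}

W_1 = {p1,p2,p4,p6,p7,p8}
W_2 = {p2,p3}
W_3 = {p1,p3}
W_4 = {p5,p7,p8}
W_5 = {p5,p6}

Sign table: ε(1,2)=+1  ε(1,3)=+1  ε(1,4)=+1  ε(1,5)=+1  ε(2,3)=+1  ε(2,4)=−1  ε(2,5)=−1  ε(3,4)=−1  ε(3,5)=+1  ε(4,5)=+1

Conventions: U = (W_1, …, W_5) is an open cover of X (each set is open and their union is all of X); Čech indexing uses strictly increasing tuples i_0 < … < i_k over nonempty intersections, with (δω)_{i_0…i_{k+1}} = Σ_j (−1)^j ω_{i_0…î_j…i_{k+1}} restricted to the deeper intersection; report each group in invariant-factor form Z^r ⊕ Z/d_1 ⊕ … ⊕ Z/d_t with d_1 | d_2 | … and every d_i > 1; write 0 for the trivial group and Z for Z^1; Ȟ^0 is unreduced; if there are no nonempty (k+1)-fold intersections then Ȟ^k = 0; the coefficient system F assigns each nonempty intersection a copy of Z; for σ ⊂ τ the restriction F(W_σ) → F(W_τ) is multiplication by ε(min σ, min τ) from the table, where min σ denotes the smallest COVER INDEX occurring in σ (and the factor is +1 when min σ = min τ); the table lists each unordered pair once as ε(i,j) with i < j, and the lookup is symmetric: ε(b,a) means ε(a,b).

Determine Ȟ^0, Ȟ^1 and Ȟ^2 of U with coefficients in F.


Ȟ^0(U;F) ≅ Z,  Ȟ^1(U;F) ≅ Z^2,  Ȟ^2(U;F) ≅ 0

nerve simplices:
  W12={p2} W13={p1} W14={p7,p8} W15={p6} W23={p3} W45={p5}
C dims 5,6; δ0: rk 4, SNF 1^4
degree 0: 5−4−0 = 1 → Ȟ^0 ≅ Z
degree 1: 6−0−4 = 2 → Ȟ^1 ≅ Z^2
degree 2: 0−0−0 = 0 → Ȟ^2 ≅ 0


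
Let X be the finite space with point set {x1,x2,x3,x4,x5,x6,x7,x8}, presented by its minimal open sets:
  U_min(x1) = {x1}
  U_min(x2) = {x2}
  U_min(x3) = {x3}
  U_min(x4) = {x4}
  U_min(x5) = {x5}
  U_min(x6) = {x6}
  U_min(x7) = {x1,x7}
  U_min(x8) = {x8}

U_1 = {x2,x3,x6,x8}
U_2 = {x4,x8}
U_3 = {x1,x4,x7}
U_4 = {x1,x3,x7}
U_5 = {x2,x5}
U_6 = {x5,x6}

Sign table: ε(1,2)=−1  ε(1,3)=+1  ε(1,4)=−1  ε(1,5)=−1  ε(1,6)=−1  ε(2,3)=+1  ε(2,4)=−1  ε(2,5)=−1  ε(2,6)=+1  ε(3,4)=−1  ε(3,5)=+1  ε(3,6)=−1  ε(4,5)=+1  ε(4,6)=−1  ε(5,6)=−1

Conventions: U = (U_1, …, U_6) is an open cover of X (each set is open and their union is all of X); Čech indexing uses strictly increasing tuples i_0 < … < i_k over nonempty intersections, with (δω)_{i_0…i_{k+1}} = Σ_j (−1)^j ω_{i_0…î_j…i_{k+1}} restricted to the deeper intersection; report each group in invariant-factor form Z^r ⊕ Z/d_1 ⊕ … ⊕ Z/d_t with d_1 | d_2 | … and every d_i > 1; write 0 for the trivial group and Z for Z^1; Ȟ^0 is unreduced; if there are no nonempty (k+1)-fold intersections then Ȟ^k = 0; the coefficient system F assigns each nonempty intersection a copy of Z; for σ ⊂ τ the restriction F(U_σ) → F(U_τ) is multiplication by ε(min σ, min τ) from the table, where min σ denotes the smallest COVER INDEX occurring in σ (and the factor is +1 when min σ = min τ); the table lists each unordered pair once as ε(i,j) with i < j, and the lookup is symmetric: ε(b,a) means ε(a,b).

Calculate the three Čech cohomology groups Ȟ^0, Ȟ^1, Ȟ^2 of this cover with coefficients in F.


Ȟ^0 ≅ 0,  Ȟ^1 ≅ Z ⊕ Z/2,  Ȟ^2 ≅ 0

cover nerve:
  U12={x8} U14={x3} U15={x2} U16={x6} U23={x4} U34={x1,x7} U56={x5}
C dims 6,7; δ0: rk 6, SNF 1^5·2
Ȟ^0: (6−6)−0=0 ⇒ 0
Ȟ^1: (7−0)−6=1 plus torsion [2] ⇒ Z ⊕ Z/2
Ȟ^2: (0−0)−0=0 ⇒ 0


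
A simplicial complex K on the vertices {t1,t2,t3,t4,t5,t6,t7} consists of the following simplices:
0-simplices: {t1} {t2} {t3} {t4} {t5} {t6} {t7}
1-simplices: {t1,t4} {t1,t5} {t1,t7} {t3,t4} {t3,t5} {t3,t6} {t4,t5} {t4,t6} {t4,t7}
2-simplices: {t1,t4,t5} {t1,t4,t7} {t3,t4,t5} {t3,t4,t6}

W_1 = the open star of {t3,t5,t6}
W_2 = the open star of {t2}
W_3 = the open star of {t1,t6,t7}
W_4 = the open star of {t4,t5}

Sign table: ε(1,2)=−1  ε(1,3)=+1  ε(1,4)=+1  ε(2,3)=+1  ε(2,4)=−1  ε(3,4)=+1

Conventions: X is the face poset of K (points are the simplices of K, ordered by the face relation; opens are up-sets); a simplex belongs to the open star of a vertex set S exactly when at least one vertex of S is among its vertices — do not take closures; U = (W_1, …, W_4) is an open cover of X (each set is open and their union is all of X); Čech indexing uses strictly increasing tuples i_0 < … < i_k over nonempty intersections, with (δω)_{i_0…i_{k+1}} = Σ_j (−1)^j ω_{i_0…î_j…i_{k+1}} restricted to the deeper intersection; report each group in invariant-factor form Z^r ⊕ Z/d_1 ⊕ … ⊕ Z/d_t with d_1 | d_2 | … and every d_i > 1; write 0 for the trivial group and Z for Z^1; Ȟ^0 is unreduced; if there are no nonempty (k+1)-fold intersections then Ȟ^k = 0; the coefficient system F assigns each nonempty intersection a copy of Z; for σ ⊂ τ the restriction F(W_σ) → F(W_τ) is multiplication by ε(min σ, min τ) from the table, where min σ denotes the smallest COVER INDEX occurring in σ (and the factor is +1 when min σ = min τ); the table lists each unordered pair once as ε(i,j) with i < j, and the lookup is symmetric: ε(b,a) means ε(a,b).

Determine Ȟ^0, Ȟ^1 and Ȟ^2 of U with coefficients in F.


cover nerve:
  W1={{t3},{t5},{t6},{t1,t5},{t3,t4},{t3,t5},{t3,t6},{t4,t5},{t4,t6},{t1,t4,t5},{t3,t4,t5},{t3,t4,t6}} W2={{t2}} W3={{t1},{t6},{t7},{t1,t4},{t1,t5},{t1,t7},{t3,t6},{t4,t6},{t4,t7},{t1,t4,t5},{t1,t4,t7},{t3,t4,t6}} W4={{t4},{t5},{t1,t4},{t1,t5},{t3,t4},{t3,t5},{t4,t5},{t4,t6},{t4,t7},{t1,t4,t5},{t1,t4,t7},{t3,t4,t5},{t3,t4,t6}}
  W13={{t6},{t1,t5},{t3,t6},{t4,t6},{t1,t4,t5},{t3,t4,t6}} W14={{t5},{t1,t5},{t3,t4},{t3,t5},{t4,t5},{t4,t6},{t1,t4,t5},{t3,t4,t5},{t3,t4,t6}} W34={{t1,t4},{t1,t5},{t4,t6},{t4,t7},{t1,t4,t5},{t1,t4,t7},{t3,t4,t6}}
  W134={{t1,t5},{t4,t6},{t1,t4,t5},{t3,t4,t6}}
C dims 4,3,1; δ0: rk 2, SNF 1^2; δ1: rk 1, SNF 1^1
Ȟ^0: (4−2)−0=2 ⇒ Z^2
Ȟ^1: (3−1)−2=0 ⇒ 0
Ȟ^2: (1−0)−1=0 ⇒ 0

Ȟ^0 ≅ Z^2; Ȟ^1 ≅ 0; Ȟ^2 ≅ 0


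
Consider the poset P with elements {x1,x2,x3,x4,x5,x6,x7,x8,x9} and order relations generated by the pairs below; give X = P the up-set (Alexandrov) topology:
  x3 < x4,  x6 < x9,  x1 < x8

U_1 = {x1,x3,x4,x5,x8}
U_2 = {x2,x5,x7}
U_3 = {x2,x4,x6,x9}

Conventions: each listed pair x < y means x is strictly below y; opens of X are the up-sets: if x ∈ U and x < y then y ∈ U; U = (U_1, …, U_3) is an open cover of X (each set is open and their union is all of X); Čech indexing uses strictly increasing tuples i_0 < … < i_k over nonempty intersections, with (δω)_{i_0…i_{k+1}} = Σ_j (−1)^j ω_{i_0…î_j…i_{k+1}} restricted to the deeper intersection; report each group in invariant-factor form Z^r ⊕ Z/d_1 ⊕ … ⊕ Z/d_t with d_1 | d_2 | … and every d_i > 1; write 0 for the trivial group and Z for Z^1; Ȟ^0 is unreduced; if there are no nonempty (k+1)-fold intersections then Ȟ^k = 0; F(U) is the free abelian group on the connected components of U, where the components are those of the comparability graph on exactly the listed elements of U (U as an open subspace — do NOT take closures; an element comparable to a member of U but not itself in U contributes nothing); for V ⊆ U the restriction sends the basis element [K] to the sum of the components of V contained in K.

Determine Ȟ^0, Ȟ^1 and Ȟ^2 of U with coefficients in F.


Ȟ^0(U;F) ≅ Z^6; Ȟ^1(U;F) ≅ 0; Ȟ^2(U;F) ≅ 0

nerve simplices:
  U12={x5} U13={x4} U23={x2}
components per intersection:
  U1: {x1,x8} {x3,x4} {x5}
  U2: {x2} {x5} {x7}
  U3: {x2} {x4} {x6,x9}
  U12: {x5}
  U13: {x4}
  U23: {x2}
C dims 9,3; δ0: rk 3, SNF 1^3
degree 0: 9−3−0 = 6 → Ȟ^0 ≅ Z^6
degree 1: 3−0−3 = 0 → Ȟ^1 ≅ 0
degree 2: 0−0−0 = 0 → Ȟ^2 ≅ 0


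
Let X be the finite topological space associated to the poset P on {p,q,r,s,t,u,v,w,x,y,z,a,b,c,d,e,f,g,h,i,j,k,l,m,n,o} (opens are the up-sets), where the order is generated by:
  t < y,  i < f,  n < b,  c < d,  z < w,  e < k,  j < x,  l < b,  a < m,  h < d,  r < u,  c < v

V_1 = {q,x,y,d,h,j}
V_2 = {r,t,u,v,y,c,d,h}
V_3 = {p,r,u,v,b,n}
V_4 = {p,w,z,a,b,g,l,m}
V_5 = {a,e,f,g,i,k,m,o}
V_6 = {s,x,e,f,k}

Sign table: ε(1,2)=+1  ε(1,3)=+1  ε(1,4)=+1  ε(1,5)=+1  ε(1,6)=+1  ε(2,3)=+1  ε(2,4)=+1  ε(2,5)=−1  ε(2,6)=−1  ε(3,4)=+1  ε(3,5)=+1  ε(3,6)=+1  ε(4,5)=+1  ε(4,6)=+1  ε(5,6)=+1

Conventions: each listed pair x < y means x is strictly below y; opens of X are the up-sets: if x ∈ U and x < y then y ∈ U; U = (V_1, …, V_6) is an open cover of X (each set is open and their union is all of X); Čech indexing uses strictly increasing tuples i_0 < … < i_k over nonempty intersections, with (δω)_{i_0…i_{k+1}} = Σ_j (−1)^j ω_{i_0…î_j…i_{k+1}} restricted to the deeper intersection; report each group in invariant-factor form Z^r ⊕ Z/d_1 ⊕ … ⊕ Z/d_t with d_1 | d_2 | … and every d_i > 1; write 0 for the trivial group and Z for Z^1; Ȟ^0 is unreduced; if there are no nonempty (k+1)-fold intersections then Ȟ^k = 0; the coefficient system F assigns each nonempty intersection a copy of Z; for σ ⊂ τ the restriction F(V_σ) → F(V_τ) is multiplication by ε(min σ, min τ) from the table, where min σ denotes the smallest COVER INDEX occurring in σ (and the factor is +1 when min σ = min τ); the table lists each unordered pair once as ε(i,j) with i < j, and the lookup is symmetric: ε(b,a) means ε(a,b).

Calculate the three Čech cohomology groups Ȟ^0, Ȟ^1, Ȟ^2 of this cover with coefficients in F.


Ȟ^0 ≅ Z, Ȟ^1 ≅ Z, Ȟ^2 ≅ 0

intersection data:
  V12={y,d,h} V16={x} V23={r,u,v} V34={p,b} V45={a,g,m} V56={e,f,k}
C dims 6,6; δ0: rk 5, SNF 1^5
Ȟ^0 = (6 − 5) − 0 = 1, so Ȟ^0 ≅ Z
Ȟ^1 = (6 − 0) − 5 = 1, so Ȟ^1 ≅ Z
Ȟ^2 = (0 − 0) − 0 = 0, so Ȟ^2 ≅ 0


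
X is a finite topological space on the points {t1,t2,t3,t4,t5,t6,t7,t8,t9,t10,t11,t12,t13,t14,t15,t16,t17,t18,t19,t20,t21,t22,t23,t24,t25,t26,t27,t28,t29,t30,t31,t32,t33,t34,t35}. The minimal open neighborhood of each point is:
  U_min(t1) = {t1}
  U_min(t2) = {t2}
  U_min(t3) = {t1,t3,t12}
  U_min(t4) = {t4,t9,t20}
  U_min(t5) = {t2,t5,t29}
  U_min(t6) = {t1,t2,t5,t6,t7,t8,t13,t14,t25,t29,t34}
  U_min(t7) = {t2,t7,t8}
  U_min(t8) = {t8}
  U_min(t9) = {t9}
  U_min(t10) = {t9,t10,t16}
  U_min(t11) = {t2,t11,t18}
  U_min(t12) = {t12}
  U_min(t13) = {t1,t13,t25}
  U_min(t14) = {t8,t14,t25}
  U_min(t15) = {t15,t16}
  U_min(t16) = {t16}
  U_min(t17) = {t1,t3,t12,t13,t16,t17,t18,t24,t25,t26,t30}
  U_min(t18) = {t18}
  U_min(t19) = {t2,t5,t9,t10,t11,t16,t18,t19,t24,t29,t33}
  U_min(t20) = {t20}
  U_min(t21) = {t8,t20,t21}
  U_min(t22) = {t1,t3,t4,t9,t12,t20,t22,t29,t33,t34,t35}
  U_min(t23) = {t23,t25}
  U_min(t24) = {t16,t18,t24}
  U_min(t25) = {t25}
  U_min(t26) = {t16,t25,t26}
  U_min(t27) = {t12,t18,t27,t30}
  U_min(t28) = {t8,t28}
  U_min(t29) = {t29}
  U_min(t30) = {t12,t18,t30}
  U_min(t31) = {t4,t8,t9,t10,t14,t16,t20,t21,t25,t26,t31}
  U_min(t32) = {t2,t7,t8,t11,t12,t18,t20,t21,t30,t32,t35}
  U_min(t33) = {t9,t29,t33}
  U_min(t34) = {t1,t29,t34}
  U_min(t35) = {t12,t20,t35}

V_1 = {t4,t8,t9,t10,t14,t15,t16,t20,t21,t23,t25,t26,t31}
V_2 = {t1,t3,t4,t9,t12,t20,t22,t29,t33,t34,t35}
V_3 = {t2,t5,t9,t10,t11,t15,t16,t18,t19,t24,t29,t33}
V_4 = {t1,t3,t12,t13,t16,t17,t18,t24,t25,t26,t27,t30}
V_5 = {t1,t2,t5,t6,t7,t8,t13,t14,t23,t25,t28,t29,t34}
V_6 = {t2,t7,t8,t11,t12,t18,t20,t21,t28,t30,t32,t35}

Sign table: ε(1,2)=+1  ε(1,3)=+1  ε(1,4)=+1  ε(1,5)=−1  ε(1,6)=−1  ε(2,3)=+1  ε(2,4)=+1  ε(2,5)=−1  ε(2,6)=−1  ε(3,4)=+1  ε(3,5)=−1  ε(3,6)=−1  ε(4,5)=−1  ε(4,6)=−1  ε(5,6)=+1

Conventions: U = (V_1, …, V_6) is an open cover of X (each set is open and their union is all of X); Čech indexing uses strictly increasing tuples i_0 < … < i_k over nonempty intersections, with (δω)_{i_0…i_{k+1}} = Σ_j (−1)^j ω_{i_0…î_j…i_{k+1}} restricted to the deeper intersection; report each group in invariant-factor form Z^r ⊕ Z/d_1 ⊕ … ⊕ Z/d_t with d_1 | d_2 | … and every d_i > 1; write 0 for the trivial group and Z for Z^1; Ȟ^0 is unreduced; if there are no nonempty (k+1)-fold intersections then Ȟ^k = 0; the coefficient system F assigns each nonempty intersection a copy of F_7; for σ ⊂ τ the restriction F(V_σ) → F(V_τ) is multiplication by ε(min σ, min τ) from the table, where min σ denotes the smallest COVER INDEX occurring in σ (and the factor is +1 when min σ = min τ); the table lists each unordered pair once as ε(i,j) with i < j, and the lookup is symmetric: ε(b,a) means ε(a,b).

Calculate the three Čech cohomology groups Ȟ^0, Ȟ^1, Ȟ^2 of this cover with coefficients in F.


Ȟ^0(U;F) ≅ Z/7,  Ȟ^1(U;F) ≅ 0,  Ȟ^2(U;F) ≅ 0

nerve of the cover:
  V12={t4,t9,t20} V13={t9,t10,t15,t16} V14={t16,t25,t26} V15={t8,t14,t23,t25} V16={t8,t20,t21} V23={t9,t29,t33} V24={t1,t3,t12} V25={t1,t29,t34} V26={t12,t20,t35} V34={t16,t18,t24} V35={t2,t5,t29} V36={t2,t11,t18} V45={t1,t13,t25} V46={t12,t18,t30} V56={t2,t7,t8,t28}
  V123={t9} V126={t20} V134={t16} V145={t25} V156={t8} V235={t29} V245={t1} V246={t12} V346={t18} V356={t2}
C dims 6,15,10; δ0: rk_F7 5; δ1: rk_F7 10
Ȟ^0 = (6 − 5) − 0 = 1, so Ȟ^0 ≅ Z/7
Ȟ^1 = (15 − 10) − 5 = 0, so Ȟ^1 ≅ 0
Ȟ^2 = (10 − 0) − 10 = 0, so Ȟ^2 ≅ 0


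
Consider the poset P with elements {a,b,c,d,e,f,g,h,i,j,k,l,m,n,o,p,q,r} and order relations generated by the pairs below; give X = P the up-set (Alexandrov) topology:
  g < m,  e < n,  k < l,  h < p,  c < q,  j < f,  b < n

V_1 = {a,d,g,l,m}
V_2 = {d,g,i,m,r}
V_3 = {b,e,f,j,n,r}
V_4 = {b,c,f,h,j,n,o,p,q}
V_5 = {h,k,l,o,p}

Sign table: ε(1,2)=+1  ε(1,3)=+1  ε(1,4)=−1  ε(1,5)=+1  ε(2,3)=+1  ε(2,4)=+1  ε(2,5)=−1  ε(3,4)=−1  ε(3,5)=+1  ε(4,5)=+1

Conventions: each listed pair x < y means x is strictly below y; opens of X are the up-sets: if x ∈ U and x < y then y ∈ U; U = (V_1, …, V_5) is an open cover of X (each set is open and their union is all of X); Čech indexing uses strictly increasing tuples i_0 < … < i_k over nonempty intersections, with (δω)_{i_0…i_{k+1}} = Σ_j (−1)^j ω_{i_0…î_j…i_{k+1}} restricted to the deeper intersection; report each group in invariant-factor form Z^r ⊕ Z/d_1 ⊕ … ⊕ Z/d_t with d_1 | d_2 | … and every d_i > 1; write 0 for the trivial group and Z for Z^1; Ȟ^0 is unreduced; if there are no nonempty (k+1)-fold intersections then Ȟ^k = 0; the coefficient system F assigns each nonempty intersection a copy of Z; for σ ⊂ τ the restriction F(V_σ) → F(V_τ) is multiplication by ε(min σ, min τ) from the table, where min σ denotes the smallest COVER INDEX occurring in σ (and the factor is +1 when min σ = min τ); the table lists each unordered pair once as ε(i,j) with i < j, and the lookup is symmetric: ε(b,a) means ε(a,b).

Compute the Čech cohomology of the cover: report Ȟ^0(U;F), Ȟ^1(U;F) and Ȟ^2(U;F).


nerve of the cover:
  V12={d,g,m} V15={l} V23={r} V34={b,f,j,n} V45={h,o,p}
C dims 5,5; δ0: rk 5, SNF 1^4·2
Ȟ^0 = (5 − 5) − 0 = 0, so Ȟ^0 ≅ 0
Ȟ^1 = (5 − 0) − 5 = 0 plus torsion [2], so Ȟ^1 ≅ Z/2
Ȟ^2 = (0 − 0) − 0 = 0, so Ȟ^2 ≅ 0

Ȟ^0 = 0; Ȟ^1 = Z/2; Ȟ^2 = 0


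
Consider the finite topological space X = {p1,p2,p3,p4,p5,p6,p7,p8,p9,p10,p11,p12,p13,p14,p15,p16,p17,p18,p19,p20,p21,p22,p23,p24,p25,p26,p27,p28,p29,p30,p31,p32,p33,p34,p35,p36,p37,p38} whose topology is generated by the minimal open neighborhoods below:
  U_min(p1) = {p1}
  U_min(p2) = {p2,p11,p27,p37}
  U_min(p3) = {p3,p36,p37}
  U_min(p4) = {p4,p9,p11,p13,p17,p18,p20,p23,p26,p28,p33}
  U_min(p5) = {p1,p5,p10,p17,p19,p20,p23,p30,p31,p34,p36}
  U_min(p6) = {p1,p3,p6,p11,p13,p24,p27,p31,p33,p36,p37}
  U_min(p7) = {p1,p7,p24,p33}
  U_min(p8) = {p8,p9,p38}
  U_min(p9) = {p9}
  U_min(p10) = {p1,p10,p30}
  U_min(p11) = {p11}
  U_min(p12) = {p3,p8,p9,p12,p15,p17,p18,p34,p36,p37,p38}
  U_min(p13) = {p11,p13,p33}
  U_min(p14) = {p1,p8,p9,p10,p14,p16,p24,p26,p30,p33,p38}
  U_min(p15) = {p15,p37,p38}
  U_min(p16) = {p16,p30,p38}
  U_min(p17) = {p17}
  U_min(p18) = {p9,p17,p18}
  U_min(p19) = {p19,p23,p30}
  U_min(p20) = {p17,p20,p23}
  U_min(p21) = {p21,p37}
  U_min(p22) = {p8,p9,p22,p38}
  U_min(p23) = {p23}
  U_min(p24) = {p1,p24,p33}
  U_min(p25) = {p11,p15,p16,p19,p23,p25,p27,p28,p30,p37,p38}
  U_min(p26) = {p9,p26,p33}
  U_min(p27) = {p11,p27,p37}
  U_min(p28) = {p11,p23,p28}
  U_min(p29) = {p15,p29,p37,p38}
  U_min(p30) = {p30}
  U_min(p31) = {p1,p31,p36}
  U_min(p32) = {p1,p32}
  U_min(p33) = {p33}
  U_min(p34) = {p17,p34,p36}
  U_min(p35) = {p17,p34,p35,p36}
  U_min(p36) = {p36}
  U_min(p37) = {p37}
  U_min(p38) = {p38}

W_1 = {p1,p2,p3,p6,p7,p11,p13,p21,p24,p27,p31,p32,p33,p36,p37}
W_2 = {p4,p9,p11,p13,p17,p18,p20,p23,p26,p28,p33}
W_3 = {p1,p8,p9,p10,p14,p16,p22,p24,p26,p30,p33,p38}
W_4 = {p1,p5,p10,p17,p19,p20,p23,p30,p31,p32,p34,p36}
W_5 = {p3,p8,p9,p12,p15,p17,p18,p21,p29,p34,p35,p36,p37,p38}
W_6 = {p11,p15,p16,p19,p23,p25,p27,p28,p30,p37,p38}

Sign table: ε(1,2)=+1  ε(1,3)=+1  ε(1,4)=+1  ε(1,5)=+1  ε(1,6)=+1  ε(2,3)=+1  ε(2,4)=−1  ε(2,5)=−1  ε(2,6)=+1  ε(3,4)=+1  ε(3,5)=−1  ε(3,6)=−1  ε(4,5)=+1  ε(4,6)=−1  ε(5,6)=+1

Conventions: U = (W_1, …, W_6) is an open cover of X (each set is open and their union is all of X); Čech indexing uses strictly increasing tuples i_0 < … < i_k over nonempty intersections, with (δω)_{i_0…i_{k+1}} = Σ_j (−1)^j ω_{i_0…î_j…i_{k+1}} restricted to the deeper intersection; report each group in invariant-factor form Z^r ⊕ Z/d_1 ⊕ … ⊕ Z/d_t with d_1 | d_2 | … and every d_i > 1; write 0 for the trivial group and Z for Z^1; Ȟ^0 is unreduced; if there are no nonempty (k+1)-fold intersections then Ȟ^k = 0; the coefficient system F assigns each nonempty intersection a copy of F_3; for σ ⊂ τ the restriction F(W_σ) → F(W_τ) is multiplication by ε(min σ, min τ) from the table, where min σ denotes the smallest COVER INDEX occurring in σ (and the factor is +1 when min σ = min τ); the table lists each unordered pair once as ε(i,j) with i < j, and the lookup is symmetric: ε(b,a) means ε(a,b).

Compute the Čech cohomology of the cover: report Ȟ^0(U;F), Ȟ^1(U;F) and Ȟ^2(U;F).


nonempty intersections:
  W12={p11,p13,p33} W13={p1,p24,p33} W14={p1,p31,p32,p36} W15={p3,p21,p36,p37} W16={p11,p27,p37} W23={p9,p26,p33} W24={p17,p20,p23} W25={p9,p17,p18} W26={p11,p23,p28} W34={p1,p10,p30} W35={p8,p9,p38} W36={p16,p30,p38} W45={p17,p34,p36} W46={p19,p23,p30} W56={p15,p37,p38}
  W123={p33} W126={p11} W134={p1} W145={p36} W156={p37} W235={p9} W245={p17} W246={p23} W346={p30} W356={p38}
C dims 6,15,10; δ0: rk_F3 6; δ1: rk_F3 9
Ȟ^0: (6−6)−0=0 ⇒ 0
Ȟ^1: (15−9)−6=0 ⇒ 0
Ȟ^2: (10−0)−9=1 ⇒ Z/3

Ȟ^0(U;F) ≅ 0; Ȟ^1(U;F) ≅ 0; Ȟ^2(U;F) ≅ Z/3


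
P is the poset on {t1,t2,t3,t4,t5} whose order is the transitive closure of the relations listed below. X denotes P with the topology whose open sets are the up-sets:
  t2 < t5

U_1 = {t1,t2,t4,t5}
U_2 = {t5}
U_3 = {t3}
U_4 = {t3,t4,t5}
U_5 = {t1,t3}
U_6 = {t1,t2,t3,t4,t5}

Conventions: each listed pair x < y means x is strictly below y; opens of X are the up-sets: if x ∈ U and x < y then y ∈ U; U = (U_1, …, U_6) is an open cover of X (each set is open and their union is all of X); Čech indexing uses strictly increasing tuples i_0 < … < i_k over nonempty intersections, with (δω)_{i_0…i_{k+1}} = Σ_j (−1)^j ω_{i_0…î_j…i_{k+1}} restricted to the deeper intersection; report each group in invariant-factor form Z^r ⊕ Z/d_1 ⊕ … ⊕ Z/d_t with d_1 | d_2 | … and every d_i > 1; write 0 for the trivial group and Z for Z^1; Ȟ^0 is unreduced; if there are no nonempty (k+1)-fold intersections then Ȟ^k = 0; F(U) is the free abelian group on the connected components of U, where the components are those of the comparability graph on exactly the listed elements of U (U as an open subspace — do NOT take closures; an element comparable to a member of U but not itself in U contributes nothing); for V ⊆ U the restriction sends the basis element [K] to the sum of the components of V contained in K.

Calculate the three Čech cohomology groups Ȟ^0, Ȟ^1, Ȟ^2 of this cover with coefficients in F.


cover nerve:
  U12={t5} U14={t4,t5} U15={t1} U16={t1,t2,t4,t5} U24={t5} U26={t5} U34={t3} U35={t3} U36={t3} U45={t3} U46={t3,t4,t5} U56={t1,t3}
  U124={t5} U126={t5} U146={t4,t5} U156={t1} U246={t5} U345={t3} U346={t3} U356={t3} U456={t3}
  U1246={t5} U3456={t3}
components per intersection:
  U1: {t1} {t2,t5} {t4}
  U2: {t5}
  U3: {t3}
  U4: {t3} {t4} {t5}
  U5: {t1} {t3}
  U6: {t1} {t2,t5} {t3} {t4}
  U12: {t5}
  U14: {t4} {t5}
  U15: {t1}
  U16: {t1} {t2,t5} {t4}
  U24: {t5}
  U26: {t5}
  U34: {t3}
  U35: {t3}
  U36: {t3}
  U45: {t3}
  U46: {t3} {t4} {t5}
  U56: {t1} {t3}
  U124: {t5}
  U126: {t5}
  U146: {t4} {t5}
  U156: {t1}
  U246: {t5}
  U345: {t3}
  U346: {t3}
  U356: {t3}
  U456: {t3}
  U1246: {t5}
  U3456: {t3}
C dims 14,18,10,2; δ0: rk 10, SNF 1^10; δ1: rk 8, SNF 1^8; δ2: rk 2, SNF 1^2
Ȟ^0: (14−10)−0=4 ⇒ Z^4
Ȟ^1: (18−8)−10=0 ⇒ 0
Ȟ^2: (10−2)−8=0 ⇒ 0

Ȟ^0 ≅ Z^4, Ȟ^1 ≅ 0 and Ȟ^2 ≅ 0


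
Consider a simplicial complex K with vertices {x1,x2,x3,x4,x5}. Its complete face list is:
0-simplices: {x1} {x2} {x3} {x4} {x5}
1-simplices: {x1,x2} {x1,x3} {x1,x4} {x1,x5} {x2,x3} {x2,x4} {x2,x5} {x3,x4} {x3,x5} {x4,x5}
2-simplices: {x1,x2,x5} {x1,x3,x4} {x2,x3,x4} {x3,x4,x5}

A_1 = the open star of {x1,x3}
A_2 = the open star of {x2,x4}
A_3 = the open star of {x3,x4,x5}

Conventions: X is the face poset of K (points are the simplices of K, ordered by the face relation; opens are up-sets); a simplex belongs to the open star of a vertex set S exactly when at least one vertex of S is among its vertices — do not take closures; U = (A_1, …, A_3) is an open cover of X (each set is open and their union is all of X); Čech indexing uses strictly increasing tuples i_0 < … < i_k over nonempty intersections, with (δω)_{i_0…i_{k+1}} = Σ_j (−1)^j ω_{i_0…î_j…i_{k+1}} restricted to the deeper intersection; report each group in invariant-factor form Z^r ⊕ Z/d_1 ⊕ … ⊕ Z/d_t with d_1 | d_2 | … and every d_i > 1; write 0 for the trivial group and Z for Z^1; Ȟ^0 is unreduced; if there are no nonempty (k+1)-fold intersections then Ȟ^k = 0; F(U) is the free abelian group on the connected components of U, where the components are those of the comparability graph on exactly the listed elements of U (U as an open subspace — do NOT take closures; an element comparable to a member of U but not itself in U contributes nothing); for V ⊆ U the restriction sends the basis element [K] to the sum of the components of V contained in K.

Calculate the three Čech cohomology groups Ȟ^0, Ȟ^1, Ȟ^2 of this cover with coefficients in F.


cover nerve:
  A1={{x1},{x3},{x1,x2},{x1,x3},{x1,x4},{x1,x5},{x2,x3},{x3,x4},{x3,x5},{x1,x2,x5},{x1,x3,x4},{x2,x3,x4},{x3,x4,x5}} A2={{x2},{x4},{x1,x2},{x1,x4},{x2,x3},{x2,x4},{x2,x5},{x3,x4},{x4,x5},{x1,x2,x5},{x1,x3,x4},{x2,x3,x4},{x3,x4,x5}} A3={{x3},{x4},{x5},{x1,x3},{x1,x4},{x1,x5},{x2,x3},{x2,x4},{x2,x5},{x3,x4},{x3,x5},{x4,x5},{x1,x2,x5},{x1,x3,x4},{x2,x3,x4},{x3,x4,x5}}
  A12={{x1,x2},{x1,x4},{x2,x3},{x3,x4},{x1,x2,x5},{x1,x3,x4},{x2,x3,x4},{x3,x4,x5}} A13={{x3},{x1,x3},{x1,x4},{x1,x5},{x2,x3},{x3,x4},{x3,x5},{x1,x2,x5},{x1,x3,x4},{x2,x3,x4},{x3,x4,x5}} A23={{x4},{x1,x4},{x2,x3},{x2,x4},{x2,x5},{x3,x4},{x4,x5},{x1,x2,x5},{x1,x3,x4},{x2,x3,x4},{x3,x4,x5}}
  A123={{x1,x4},{x2,x3},{x3,x4},{x1,x2,x5},{x1,x3,x4},{x2,x3,x4},{x3,x4,x5}}
components per intersection:
  A1: {{x1},{x3},{x1,x2},{x1,x3},{x1,x4},{x1,x5},{x2,x3},{x3,x4},{x3,x5},{x1,x2,x5},{x1,x3,x4},{x2,x3,x4},{x3,x4,x5}}
  A2: {{x2},{x4},{x1,x2},{x1,x4},{x2,x3},{x2,x4},{x2,x5},{x3,x4},{x4,x5},{x1,x2,x5},{x1,x3,x4},{x2,x3,x4},{x3,x4,x5}}
  A3: {{x3},{x4},{x5},{x1,x3},{x1,x4},{x1,x5},{x2,x3},{x2,x4},{x2,x5},{x3,x4},{x3,x5},{x4,x5},{x1,x2,x5},{x1,x3,x4},{x2,x3,x4},{x3,x4,x5}}
  A12: {{x1,x2},{x1,x2,x5}} {{x1,x4},{x2,x3},{x3,x4},{x1,x3,x4},{x2,x3,x4},{x3,x4,x5}}
  A13: {{x3},{x1,x3},{x1,x4},{x2,x3},{x3,x4},{x3,x5},{x1,x3,x4},{x2,x3,x4},{x3,x4,x5}} {{x1,x5},{x1,x2,x5}}
  A23: {{x4},{x1,x4},{x2,x3},{x2,x4},{x3,x4},{x4,x5},{x1,x3,x4},{x2,x3,x4},{x3,x4,x5}} {{x2,x5},{x1,x2,x5}}
  A123: {{x1,x4},{x2,x3},{x3,x4},{x1,x3,x4},{x2,x3,x4},{x3,x4,x5}} {{x1,x2,x5}}
C dims 3,6,2; δ0: rk 2, SNF 1^2; δ1: rk 2, SNF 1^2
Ȟ^0: (3−2)−0=1 ⇒ Z
Ȟ^1: (6−2)−2=2 ⇒ Z^2
Ȟ^2: (2−0)−2=0 ⇒ 0

Ȟ^0 = Z,  Ȟ^1 = Z^2,  Ȟ^2 = 0


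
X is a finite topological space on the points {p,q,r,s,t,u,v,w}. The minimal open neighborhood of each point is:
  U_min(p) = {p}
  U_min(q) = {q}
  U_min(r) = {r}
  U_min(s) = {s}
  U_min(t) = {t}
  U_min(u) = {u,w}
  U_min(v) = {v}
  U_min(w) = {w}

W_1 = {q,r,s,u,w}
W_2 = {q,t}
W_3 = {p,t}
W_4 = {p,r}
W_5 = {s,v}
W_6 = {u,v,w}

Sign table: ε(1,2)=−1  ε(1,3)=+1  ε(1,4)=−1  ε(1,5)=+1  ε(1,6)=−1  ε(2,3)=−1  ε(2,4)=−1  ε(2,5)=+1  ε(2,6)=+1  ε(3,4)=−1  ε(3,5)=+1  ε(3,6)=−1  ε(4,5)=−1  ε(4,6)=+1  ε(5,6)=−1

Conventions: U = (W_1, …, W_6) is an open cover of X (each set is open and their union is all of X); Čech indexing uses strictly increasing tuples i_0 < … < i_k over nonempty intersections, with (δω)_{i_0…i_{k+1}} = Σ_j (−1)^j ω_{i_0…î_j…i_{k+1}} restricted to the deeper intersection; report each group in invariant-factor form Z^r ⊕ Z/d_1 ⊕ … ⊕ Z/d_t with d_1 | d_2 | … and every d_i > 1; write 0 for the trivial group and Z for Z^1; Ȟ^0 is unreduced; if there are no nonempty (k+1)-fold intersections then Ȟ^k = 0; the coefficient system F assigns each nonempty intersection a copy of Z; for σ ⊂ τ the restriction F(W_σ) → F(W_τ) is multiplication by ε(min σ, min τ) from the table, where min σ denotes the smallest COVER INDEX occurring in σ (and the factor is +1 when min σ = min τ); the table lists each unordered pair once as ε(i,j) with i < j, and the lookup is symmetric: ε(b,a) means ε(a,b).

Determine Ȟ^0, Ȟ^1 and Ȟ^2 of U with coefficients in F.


Ȟ^0(U;F) ≅ Z; Ȟ^1(U;F) ≅ Z^2; Ȟ^2(U;F) ≅ 0

nerve of the cover:
  W12={q} W14={r} W15={s} W16={u,w} W23={t} W34={p} W56={v}
C dims 6,7; δ0: rk 5, SNF 1^5
Ȟ^0 = (6 − 5) − 0 = 1, so Ȟ^0 ≅ Z
Ȟ^1 = (7 − 0) − 5 = 2, so Ȟ^1 ≅ Z^2
Ȟ^2 = (0 − 0) − 0 = 0, so Ȟ^2 ≅ 0


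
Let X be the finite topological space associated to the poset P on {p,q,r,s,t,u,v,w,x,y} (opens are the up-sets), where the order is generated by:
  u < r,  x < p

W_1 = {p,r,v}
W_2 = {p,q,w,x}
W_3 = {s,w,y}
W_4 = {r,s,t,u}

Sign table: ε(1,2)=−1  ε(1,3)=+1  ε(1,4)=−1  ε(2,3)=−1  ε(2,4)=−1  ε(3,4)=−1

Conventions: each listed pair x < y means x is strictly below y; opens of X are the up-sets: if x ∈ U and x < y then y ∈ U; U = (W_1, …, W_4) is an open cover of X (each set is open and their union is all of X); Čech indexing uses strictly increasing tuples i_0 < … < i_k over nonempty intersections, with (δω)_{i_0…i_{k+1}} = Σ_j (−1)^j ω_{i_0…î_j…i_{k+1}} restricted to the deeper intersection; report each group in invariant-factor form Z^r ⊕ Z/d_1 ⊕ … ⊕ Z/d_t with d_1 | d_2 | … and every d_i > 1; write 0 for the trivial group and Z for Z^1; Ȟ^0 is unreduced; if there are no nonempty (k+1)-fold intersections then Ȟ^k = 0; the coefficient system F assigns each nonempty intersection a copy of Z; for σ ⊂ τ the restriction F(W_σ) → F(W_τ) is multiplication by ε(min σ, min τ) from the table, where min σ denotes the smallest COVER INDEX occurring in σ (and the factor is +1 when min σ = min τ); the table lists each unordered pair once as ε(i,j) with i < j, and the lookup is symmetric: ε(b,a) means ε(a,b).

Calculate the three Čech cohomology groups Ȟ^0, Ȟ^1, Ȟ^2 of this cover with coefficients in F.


Ȟ^0(U;F) ≅ Z, Ȟ^1(U;F) ≅ Z, Ȟ^2(U;F) ≅ 0

intersection data:
  W12={p} W14={r} W23={w} W34={s}
C dims 4,4; δ0: rk 3, SNF 1^3
Ȟ^0 = (4 − 3) − 0 = 1, so Ȟ^0 ≅ Z
Ȟ^1 = (4 − 0) − 3 = 1, so Ȟ^1 ≅ Z
Ȟ^2 = (0 − 0) − 0 = 0, so Ȟ^2 ≅ 0


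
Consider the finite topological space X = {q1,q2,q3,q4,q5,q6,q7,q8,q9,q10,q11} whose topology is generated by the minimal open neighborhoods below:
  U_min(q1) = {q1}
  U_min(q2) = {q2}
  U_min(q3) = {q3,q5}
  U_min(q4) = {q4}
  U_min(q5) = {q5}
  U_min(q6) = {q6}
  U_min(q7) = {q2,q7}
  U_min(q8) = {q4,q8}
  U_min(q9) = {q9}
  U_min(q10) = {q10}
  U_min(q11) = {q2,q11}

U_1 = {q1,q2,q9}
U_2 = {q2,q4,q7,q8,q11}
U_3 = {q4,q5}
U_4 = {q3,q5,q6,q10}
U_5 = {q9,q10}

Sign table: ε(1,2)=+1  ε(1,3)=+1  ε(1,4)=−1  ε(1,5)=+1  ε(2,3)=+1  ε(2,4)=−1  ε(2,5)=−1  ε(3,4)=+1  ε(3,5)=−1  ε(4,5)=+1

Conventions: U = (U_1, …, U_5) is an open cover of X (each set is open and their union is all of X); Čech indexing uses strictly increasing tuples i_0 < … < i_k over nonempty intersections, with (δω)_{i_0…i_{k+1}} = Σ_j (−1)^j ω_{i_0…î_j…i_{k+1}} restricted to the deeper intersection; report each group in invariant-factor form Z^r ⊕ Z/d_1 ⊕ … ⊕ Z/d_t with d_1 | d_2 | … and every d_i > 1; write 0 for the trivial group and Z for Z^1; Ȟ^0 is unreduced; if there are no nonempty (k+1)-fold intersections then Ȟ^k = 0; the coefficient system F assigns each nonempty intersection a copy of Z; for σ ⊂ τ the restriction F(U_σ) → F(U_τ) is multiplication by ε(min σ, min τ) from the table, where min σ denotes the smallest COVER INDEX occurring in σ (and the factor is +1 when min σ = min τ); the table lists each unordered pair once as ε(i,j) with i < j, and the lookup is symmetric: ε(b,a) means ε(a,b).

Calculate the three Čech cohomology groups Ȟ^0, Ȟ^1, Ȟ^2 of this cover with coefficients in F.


Ȟ^0(U;F) ≅ Z, Ȟ^1(U;F) ≅ Z and Ȟ^2(U;F) ≅ 0

nonempty overlaps:
  U12={q2} U15={q9} U23={q4} U34={q5} U45={q10}
C dims 5,5; δ0: rk 4, SNF 1^4
degree 0: 5−4−0 = 1 → Ȟ^0 ≅ Z
degree 1: 5−0−4 = 1 → Ȟ^1 ≅ Z
degree 2: 0−0−0 = 0 → Ȟ^2 ≅ 0


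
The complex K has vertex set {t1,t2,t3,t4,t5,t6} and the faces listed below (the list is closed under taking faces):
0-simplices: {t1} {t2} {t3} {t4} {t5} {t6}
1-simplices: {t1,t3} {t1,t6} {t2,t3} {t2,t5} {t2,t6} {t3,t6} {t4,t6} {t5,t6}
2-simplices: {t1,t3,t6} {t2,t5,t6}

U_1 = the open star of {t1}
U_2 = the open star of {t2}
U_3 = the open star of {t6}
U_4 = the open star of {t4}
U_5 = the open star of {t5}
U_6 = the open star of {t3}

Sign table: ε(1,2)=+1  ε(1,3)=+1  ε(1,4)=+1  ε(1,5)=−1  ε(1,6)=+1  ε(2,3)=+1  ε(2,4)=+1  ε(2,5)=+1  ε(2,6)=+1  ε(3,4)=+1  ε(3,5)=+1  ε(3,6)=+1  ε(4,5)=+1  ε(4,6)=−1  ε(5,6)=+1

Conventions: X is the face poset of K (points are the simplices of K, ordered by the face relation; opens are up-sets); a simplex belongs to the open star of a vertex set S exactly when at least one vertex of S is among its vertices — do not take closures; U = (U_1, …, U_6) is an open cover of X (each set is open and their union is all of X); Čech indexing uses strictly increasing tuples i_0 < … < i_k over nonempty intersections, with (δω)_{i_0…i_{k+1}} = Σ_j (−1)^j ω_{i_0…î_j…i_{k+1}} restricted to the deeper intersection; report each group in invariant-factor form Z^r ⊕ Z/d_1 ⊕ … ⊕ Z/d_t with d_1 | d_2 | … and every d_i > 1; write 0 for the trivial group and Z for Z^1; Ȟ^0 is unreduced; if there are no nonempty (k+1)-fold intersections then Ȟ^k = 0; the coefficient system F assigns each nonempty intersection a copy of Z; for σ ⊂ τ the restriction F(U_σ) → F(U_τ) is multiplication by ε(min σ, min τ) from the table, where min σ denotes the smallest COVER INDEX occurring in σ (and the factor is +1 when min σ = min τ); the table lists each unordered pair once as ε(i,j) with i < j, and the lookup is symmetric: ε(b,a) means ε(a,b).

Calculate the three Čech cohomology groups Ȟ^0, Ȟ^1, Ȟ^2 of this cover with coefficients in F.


nonempty intersections:
  U1={{t1},{t1,t3},{t1,t6},{t1,t3,t6}} U2={{t2},{t2,t3},{t2,t5},{t2,t6},{t2,t5,t6}} U3={{t6},{t1,t6},{t2,t6},{t3,t6},{t4,t6},{t5,t6},{t1,t3,t6},{t2,t5,t6}} U4={{t4},{t4,t6}} U5={{t5},{t2,t5},{t5,t6},{t2,t5,t6}} U6={{t3},{t1,t3},{t2,t3},{t3,t6},{t1,t3,t6}}
  U13={{t1,t6},{t1,t3,t6}} U16={{t1,t3},{t1,t3,t6}} U23={{t2,t6},{t2,t5,t6}} U25={{t2,t5},{t2,t5,t6}} U26={{t2,t3}} U34={{t4,t6}} U35={{t5,t6},{t2,t5,t6}} U36={{t3,t6},{t1,t3,t6}}
  U136={{t1,t3,t6}} U235={{t2,t5,t6}}
C dims 6,8,2; δ0: rk 5, SNF 1^5; δ1: rk 2, SNF 1^2
Ȟ^0: (6−5)−0=1 ⇒ Z
Ȟ^1: (8−2)−5=1 ⇒ Z
Ȟ^2: (2−0)−2=0 ⇒ 0

Ȟ^0 ≅ Z; Ȟ^1 ≅ Z; Ȟ^2 ≅ 0


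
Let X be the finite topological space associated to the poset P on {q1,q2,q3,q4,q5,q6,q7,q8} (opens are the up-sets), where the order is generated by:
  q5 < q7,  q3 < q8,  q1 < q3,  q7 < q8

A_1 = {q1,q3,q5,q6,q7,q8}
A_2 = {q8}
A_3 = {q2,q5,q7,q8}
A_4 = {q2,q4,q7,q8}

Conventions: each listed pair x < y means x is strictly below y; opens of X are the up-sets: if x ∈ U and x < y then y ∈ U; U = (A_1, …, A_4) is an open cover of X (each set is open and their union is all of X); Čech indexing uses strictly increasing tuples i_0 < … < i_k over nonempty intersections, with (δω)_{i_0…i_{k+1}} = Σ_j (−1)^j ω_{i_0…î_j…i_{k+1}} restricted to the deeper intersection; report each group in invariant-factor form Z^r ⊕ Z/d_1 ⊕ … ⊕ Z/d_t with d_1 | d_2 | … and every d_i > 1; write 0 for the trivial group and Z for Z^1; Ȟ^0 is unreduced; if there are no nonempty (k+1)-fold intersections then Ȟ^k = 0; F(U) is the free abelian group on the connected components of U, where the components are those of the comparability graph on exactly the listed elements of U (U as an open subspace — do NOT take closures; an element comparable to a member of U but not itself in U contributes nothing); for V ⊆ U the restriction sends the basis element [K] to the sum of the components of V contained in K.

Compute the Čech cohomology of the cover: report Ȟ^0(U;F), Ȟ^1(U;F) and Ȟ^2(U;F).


Ȟ^0 = Z^4,  Ȟ^1 = 0,  Ȟ^2 = 0

nerve simplices:
  A12={q8} A13={q5,q7,q8} A14={q7,q8} A23={q8} A24={q8} A34={q2,q7,q8}
  A123={q8} A124={q8} A134={q7,q8} A234={q8}
  A1234={q8}
components per intersection:
  A1: {q1,q3,q5,q7,q8} {q6}
  A2: {q8}
  A3: {q2} {q5,q7,q8}
  A4: {q2} {q4} {q7,q8}
  A12: {q8}
  A13: {q5,q7,q8}
  A14: {q7,q8}
  A23: {q8}
  A24: {q8}
  A34: {q2} {q7,q8}
  A123: {q8}
  A124: {q8}
  A134: {q7,q8}
  A234: {q8}
  A1234: {q8}
C dims 8,7,4,1; δ0: rk 4, SNF 1^4; δ1: rk 3, SNF 1^3; δ2: rk 1, SNF 1^1
degree 0: 8−4−0 = 4 → Ȟ^0 ≅ Z^4
degree 1: 7−3−4 = 0 → Ȟ^1 ≅ 0
degree 2: 4−1−3 = 0 → Ȟ^2 ≅ 0


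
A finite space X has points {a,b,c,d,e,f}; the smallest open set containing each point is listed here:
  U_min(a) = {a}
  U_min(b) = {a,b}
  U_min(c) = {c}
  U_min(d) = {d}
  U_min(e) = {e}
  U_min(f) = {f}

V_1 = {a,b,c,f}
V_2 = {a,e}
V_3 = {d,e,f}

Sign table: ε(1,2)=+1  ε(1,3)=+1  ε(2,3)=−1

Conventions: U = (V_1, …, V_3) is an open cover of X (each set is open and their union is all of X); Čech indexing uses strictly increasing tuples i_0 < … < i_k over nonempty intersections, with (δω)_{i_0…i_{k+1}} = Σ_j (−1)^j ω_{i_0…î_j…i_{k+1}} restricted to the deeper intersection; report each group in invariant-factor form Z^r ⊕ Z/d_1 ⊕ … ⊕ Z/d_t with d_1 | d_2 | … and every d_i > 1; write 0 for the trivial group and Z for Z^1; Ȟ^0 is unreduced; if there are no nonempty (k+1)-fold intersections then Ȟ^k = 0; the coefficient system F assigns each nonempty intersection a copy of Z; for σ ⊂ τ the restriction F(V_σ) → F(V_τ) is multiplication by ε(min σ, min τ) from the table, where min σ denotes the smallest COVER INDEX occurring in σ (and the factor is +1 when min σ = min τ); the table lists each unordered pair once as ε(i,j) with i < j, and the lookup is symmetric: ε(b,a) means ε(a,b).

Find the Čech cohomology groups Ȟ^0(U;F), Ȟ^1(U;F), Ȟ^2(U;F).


Ȟ^0(U;F) ≅ 0, Ȟ^1(U;F) ≅ Z/2, Ȟ^2(U;F) ≅ 0

nerve of the cover:
  V12={a} V13={f} V23={e}
C dims 3,3; δ0: rk 3, SNF 1^2·2
Ȟ^0 = (3 − 3) − 0 = 0, so Ȟ^0 ≅ 0
Ȟ^1 = (3 − 0) − 3 = 0 plus torsion [2], so Ȟ^1 ≅ Z/2
Ȟ^2 = (0 − 0) − 0 = 0, so Ȟ^2 ≅ 0


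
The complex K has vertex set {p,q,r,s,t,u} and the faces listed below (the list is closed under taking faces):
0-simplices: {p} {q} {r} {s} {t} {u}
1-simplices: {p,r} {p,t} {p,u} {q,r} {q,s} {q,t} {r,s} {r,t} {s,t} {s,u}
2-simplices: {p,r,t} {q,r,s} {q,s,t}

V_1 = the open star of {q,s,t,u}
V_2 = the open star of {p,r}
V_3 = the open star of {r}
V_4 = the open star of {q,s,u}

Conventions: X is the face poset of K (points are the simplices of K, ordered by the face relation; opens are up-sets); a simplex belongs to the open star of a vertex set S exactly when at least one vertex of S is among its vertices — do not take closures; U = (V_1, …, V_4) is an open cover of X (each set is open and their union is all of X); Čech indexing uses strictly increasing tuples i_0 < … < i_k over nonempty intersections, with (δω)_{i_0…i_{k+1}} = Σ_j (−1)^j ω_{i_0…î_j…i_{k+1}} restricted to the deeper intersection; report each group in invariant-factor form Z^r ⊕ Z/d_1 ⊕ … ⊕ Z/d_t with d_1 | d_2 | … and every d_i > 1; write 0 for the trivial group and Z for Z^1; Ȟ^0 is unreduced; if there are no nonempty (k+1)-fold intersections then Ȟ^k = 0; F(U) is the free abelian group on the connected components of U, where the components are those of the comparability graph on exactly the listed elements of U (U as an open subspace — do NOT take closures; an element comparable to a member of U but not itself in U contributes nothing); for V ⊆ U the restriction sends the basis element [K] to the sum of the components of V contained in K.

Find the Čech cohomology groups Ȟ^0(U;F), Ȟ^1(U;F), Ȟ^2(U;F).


Ȟ^0 ≅ Z, Ȟ^1 ≅ Z^2 and Ȟ^2 ≅ 0

nonempty overlaps:
  V1={{q},{s},{t},{u},{p,t},{p,u},{q,r},{q,s},{q,t},{r,s},{r,t},{s,t},{s,u},{p,r,t},{q,r,s},{q,s,t}} V2={{p},{r},{p,r},{p,t},{p,u},{q,r},{r,s},{r,t},{p,r,t},{q,r,s}} V3={{r},{p,r},{q,r},{r,s},{r,t},{p,r,t},{q,r,s}} V4={{q},{s},{u},{p,u},{q,r},{q,s},{q,t},{r,s},{s,t},{s,u},{q,r,s},{q,s,t}}
  V12={{p,t},{p,u},{q,r},{r,s},{r,t},{p,r,t},{q,r,s}} V13={{q,r},{r,s},{r,t},{p,r,t},{q,r,s}} V14={{q},{s},{u},{p,u},{q,r},{q,s},{q,t},{r,s},{s,t},{s,u},{q,r,s},{q,s,t}} V23={{r},{p,r},{q,r},{r,s},{r,t},{p,r,t},{q,r,s}} V24={{p,u},{q,r},{r,s},{q,r,s}} V34={{q,r},{r,s},{q,r,s}}
  V123={{q,r},{r,s},{r,t},{p,r,t},{q,r,s}} V124={{p,u},{q,r},{r,s},{q,r,s}} V134={{q,r},{r,s},{q,r,s}} V234={{q,r},{r,s},{q,r,s}}
  V1234={{q,r},{r,s},{q,r,s}}
components per intersection:
  V1: {{q},{s},{t},{u},{p,t},{p,u},{q,r},{q,s},{q,t},{r,s},{r,t},{s,t},{s,u},{p,r,t},{q,r,s},{q,s,t}}
  V2: {{p},{r},{p,r},{p,t},{p,u},{q,r},{r,s},{r,t},{p,r,t},{q,r,s}}
  V3: {{r},{p,r},{q,r},{r,s},{r,t},{p,r,t},{q,r,s}}
  V4: {{q},{s},{u},{p,u},{q,r},{q,s},{q,t},{r,s},{s,t},{s,u},{q,r,s},{q,s,t}}
  V12: {{p,t},{r,t},{p,r,t}} {{p,u}} {{q,r},{r,s},{q,r,s}}
  V13: {{q,r},{r,s},{q,r,s}} {{r,t},{p,r,t}}
  V14: {{q},{s},{u},{p,u},{q,r},{q,s},{q,t},{r,s},{s,t},{s,u},{q,r,s},{q,s,t}}
  V23: {{r},{p,r},{q,r},{r,s},{r,t},{p,r,t},{q,r,s}}
  V24: {{p,u}} {{q,r},{r,s},{q,r,s}}
  V34: {{q,r},{r,s},{q,r,s}}
  V123: {{q,r},{r,s},{q,r,s}} {{r,t},{p,r,t}}
  V124: {{p,u}} {{q,r},{r,s},{q,r,s}}
  V134: {{q,r},{r,s},{q,r,s}}
  V234: {{q,r},{r,s},{q,r,s}}
  V1234: {{q,r},{r,s},{q,r,s}}
C dims 4,10,6,1; δ0: rk 3, SNF 1^3; δ1: rk 5, SNF 1^5; δ2: rk 1, SNF 1^1
degree 0: 4−3−0 = 1 → Ȟ^0 ≅ Z
degree 1: 10−5−3 = 2 → Ȟ^1 ≅ Z^2
degree 2: 6−1−5 = 0 → Ȟ^2 ≅ 0


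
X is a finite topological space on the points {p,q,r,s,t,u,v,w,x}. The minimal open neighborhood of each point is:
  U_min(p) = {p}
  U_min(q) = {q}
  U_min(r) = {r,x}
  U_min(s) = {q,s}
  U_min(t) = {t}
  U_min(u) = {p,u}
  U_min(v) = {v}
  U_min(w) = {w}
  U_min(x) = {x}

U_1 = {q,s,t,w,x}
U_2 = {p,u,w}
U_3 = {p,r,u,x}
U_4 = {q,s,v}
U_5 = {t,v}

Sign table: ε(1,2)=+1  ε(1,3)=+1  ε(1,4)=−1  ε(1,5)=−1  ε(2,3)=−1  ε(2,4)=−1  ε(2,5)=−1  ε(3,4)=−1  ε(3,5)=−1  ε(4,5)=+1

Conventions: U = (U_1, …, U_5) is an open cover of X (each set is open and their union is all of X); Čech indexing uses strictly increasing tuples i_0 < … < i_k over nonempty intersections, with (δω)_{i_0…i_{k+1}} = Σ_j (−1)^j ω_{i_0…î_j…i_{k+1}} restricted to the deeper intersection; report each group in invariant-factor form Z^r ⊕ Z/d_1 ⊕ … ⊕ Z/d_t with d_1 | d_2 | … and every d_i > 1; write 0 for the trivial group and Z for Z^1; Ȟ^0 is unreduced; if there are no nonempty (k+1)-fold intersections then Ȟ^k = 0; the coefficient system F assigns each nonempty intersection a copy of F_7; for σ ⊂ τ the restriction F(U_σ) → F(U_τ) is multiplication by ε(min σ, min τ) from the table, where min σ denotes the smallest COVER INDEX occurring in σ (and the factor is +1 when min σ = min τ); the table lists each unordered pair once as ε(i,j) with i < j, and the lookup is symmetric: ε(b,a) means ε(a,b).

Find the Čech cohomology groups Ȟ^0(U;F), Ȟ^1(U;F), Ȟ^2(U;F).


Ȟ^0(U;F) ≅ 0, Ȟ^1(U;F) ≅ Z/7, Ȟ^2(U;F) ≅ 0

nonempty intersections:
  U12={w} U13={x} U14={q,s} U15={t} U23={p,u} U45={v}
C dims 5,6; δ0: rk_F7 5
Ȟ^0: (5−5)−0=0 ⇒ 0
Ȟ^1: (6−0)−5=1 ⇒ Z/7
Ȟ^2: (0−0)−0=0 ⇒ 0
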